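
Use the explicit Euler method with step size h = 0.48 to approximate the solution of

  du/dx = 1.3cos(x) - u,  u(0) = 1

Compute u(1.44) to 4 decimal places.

Euler: u_{n+1} = u_n + h·f(x_n, u_n).
x=0.000000, u=1.000000: f=0.300000 → u ← 1.000000 + 0.48·0.300000 = 1.144000
x=0.480000, u=1.144000: f=0.009093 → u ← 1.144000 + 0.48·0.009093 = 1.148365
x=0.960000, u=1.148365: f=-0.402789 → u ← 1.148365 + 0.48·(-0.402789) = 0.955026
u(1.44) ≈ 0.9550

0.9550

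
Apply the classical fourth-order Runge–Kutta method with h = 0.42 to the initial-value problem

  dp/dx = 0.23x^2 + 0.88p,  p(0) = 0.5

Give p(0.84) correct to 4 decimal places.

1.1023

RK4: k1 = f(x_n, p_n); k2 = f(x_n + h/2, p_n + (h/2)·k1); k3 = f(x_n + h/2, p_n + (h/2)·k2); k4 = f(x_n + h, p_n + h·k3); p_{n+1} = p_n + (h/6)·(k1 + 2k2 + 2k3 + k4).
x=0.000000, p=0.500000:
  k1 = f(0.000000, 0.500000) = 0.440000
  k2 = f(0.210000, 0.592400) = 0.531455
  k3 = f(0.210000, 0.611606) = 0.548356
  k4 = f(0.420000, 0.730309) = 0.683244
  p ← 0.500000 + (0.42/6)·(k1 + 2k2 + 2k3 + k4) = 0.729801
x=0.420000, p=0.729801:
  k1 = f(0.420000, 0.729801) = 0.682797
  k2 = f(0.630000, 0.873188) = 0.859692
  k3 = f(0.630000, 0.910336) = 0.892383
  k4 = f(0.840000, 1.104601) = 1.134337
  p ← 0.729801 + (0.42/6)·(k1 + 2k2 + 2k3 + k4) = 1.102290
p(0.84) ≈ 1.1023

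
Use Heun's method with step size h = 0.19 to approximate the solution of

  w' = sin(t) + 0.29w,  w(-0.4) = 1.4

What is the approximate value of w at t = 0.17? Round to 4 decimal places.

Heun: k1 = f(t_n, w_n); k2 = f(t_n + h, w_n + h·k1); w_{n+1} = w_n + (h/2)·(k1 + k2).
t=-0.400000, w=1.400000:
  k1 = f(-0.400000, 1.400000) = 0.016582
  k2 = f(-0.210000, 1.403151) = 0.198454
  w ← 1.400000 + (0.19/2)·(0.016582 + 0.198454) = 1.420428
t=-0.210000, w=1.420428:
  k1 = f(-0.210000, 1.420428) = 0.203464
  k2 = f(-0.020000, 1.459087) = 0.403136
  w ← 1.420428 + (0.19/2)·(0.203464 + 0.403136) = 1.478055
t=-0.020000, w=1.478055:
  k1 = f(-0.020000, 1.478055) = 0.408637
  k2 = f(0.170000, 1.555697) = 0.620334
  w ← 1.478055 + (0.19/2)·(0.408637 + 0.620334) = 1.575808
w(0.17) ≈ 1.5758

1.5758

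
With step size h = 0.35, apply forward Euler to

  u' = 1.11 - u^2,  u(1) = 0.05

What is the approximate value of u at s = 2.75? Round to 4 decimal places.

1.0447

Euler: u_{n+1} = u_n + h·f(s_n, u_n).
s=1.000000, u=0.050000: f=1.107500 → u ← 0.050000 + 0.35·1.107500 = 0.437625
s=1.350000, u=0.437625: f=0.918484 → u ← 0.437625 + 0.35·0.918484 = 0.759095
s=1.700000, u=0.759095: f=0.533776 → u ← 0.759095 + 0.35·0.533776 = 0.945916
s=2.050000, u=0.945916: f=0.215243 → u ← 0.945916 + 0.35·0.215243 = 1.021251
s=2.400000, u=1.021251: f=0.067046 → u ← 1.021251 + 0.35·0.067046 = 1.044717
u(2.75) ≈ 1.0447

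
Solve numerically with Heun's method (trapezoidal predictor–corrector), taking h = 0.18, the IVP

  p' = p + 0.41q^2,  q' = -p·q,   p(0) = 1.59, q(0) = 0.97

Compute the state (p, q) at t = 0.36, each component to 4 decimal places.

2.3750, 0.4875

Heun on (p,q): k1 = f(t_n, state_n); k2 = f(t_n + h, state_n + h·k1); state_{n+1} = state_n + (h/2)·(k1 + k2).
0.000000: (1.590000, 0.970000)
  k1 = (1.975769, -1.542300)
  predictor → (1.945638, 0.692386)
  k2 = (2.142192, -1.347133)
  → (1.960616, 0.709951)
0.180000: (1.960616, 0.709951)
  k1 = (2.167269, -1.391942)
  predictor → (2.350725, 0.459402)
  k2 = (2.437255, -1.079927)
  → (2.375024, 0.487483)
(p(0.36), q(0.36)) ≈ (2.3750, 0.4875)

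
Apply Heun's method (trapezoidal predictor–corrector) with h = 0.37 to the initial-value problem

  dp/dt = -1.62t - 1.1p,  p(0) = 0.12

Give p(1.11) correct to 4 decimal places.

Heun: k1 = f(t_n, p_n); k2 = f(t_n + h, p_n + h·k1); p_{n+1} = p_n + (h/2)·(k1 + k2).
t=0.000000, p=0.120000:
  k1 = f(0.000000, 0.120000) = -0.132000
  k2 = f(0.370000, 0.071160) = -0.677676
  p ← 0.120000 + (0.37/2)·(-0.132000 + (-0.677676)) = -0.029790
t=0.370000, p=-0.029790:
  k1 = f(0.370000, -0.029790) = -0.566631
  k2 = f(0.740000, -0.239444) = -0.935412
  p ← -0.029790 + (0.37/2)·(-0.566631 + (-0.935412)) = -0.307668
t=0.740000, p=-0.307668:
  k1 = f(0.740000, -0.307668) = -0.860365
  k2 = f(1.110000, -0.626003) = -1.109597
  p ← -0.307668 + (0.37/2)·(-0.860365 + (-1.109597)) = -0.672111
p(1.11) ≈ -0.6721

-0.6721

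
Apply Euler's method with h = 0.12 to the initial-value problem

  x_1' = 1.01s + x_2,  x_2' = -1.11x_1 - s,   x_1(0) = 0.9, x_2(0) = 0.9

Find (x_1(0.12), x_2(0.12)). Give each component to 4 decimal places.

1.0080, 0.7801

Euler on (x_1,x_2): x_1_{n+1} = x_1_n + h·x_1', x_2_{n+1} = x_2_n + h·x_2'.
0.000000: (0.900000, 0.900000); f=(0.900000, -0.999000) → (1.008000, 0.780120)
(x_1(0.12), x_2(0.12)) ≈ (1.0080, 0.7801)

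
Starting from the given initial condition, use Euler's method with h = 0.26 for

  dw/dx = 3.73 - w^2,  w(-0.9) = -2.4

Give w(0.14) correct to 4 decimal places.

Euler: w_{n+1} = w_n + h·f(x_n, w_n).
x=-0.900000, w=-2.400000: f=-2.030000 → w ← -2.400000 + 0.26·(-2.030000) = -2.927800
x=-0.640000, w=-2.927800: f=-4.842013 → w ← -2.927800 + 0.26·(-4.842013) = -4.186723
x=-0.380000, w=-4.186723: f=-13.798652 → w ← -4.186723 + 0.26·(-13.798652) = -7.774373
x=-0.120000, w=-7.774373: f=-56.710875 → w ← -7.774373 + 0.26·(-56.710875) = -22.519200
w(0.14) ≈ -22.5192

-22.5192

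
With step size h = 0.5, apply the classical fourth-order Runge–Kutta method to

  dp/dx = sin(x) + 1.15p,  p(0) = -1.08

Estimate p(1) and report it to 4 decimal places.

RK4: k1 = f(x_n, p_n); k2 = f(x_n + h/2, p_n + (h/2)·k1); k3 = f(x_n + h/2, p_n + (h/2)·k2); k4 = f(x_n + h, p_n + h·k3); p_{n+1} = p_n + (h/6)·(k1 + 2k2 + 2k3 + k4).
x=0.000000, p=-1.080000:
  k1 = f(0.000000, -1.080000) = -1.242000
  k2 = f(0.250000, -1.390500) = -1.351671
  k3 = f(0.250000, -1.417918) = -1.383201
  k4 = f(0.500000, -1.771601) = -1.557915
  p ← -1.080000 + (0.5/6)·(k1 + 2k2 + 2k3 + k4) = -1.769138
x=0.500000, p=-1.769138:
  k1 = f(0.500000, -1.769138) = -1.555084
  k2 = f(0.750000, -2.157909) = -1.799957
  k3 = f(0.750000, -2.219128) = -1.870358
  k4 = f(1.000000, -2.704317) = -2.268494
  p ← -1.769138 + (0.5/6)·(k1 + 2k2 + 2k3 + k4) = -2.699489
p(1) ≈ -2.6995

-2.6995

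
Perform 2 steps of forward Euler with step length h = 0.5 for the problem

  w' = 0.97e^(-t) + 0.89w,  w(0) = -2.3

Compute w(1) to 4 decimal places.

Euler: w_{n+1} = w_n + h·f(t_n, w_n).
t=0.000000, w=-2.300000: f=-1.077000 → w ← -2.300000 + 0.5·(-1.077000) = -2.838500
t=0.500000, w=-2.838500: f=-1.937930 → w ← -2.838500 + 0.5·(-1.937930) = -3.807465
w(1) ≈ -3.8075

-3.8075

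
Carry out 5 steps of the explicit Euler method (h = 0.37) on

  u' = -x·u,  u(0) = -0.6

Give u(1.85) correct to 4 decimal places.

-0.1003

Euler: u_{n+1} = u_n + h·f(x_n, u_n).
x=0.000000, u=-0.600000: f=0.000000 → u ← -0.600000 + 0.37·0.000000 = -0.600000
x=0.370000, u=-0.600000: f=0.222000 → u ← -0.600000 + 0.37·0.222000 = -0.517860
x=0.740000, u=-0.517860: f=0.383216 → u ← -0.517860 + 0.37·0.383216 = -0.376070
x=1.110000, u=-0.376070: f=0.417438 → u ← -0.376070 + 0.37·0.417438 = -0.221618
x=1.480000, u=-0.221618: f=0.327995 → u ← -0.221618 + 0.37·0.327995 = -0.100260
u(1.85) ≈ -0.1003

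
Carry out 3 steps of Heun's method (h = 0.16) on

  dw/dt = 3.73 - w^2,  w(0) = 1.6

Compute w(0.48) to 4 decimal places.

1.8658

Heun: k1 = f(t_n, w_n); k2 = f(t_n + h, w_n + h·k1); w_{n+1} = w_n + (h/2)·(k1 + k2).
t=0.000000, w=1.600000:
  k1 = f(0.000000, 1.600000) = 1.170000
  k2 = f(0.160000, 1.787200) = 0.535916
  w ← 1.600000 + (0.16/2)·(1.170000 + 0.535916) = 1.736473
t=0.160000, w=1.736473:
  k1 = f(0.160000, 1.736473) = 0.714661
  k2 = f(0.320000, 1.850819) = 0.304469
  w ← 1.736473 + (0.16/2)·(0.714661 + 0.304469) = 1.818004
t=0.320000, w=1.818004:
  k1 = f(0.320000, 1.818004) = 0.424863
  k2 = f(0.480000, 1.885982) = 0.173073
  w ← 1.818004 + (0.16/2)·(0.424863 + 0.173073) = 1.865839
w(0.48) ≈ 1.8658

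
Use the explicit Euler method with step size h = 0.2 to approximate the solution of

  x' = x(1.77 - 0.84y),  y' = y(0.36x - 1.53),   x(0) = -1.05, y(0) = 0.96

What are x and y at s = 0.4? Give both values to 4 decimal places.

Euler on (x,y): x_{n+1} = x_n + h·x', y_{n+1} = y_n + h·y'.
0.000000: (-1.050000, 0.960000); f=(-1.011780, -1.831680) → (-1.252356, 0.593664)
0.200000: (-1.252356, 0.593664); f=(-1.592148, -1.175958) → (-1.570786, 0.358472)
(x(0.4), y(0.4)) ≈ (-1.5708, 0.3585)

-1.5708, 0.3585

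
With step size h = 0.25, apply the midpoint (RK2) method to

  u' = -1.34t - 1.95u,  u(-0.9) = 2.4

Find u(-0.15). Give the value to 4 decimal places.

Midpoint: k1 = f(t_n, u_n); k2 = f(t_n + h/2, u_n + (h/2)·k1); u_{n+1} = u_n + h·k2.
t=-0.900000, u=2.400000:
  k1 = f(-0.900000, 2.400000) = -3.474000
  k2 = f(-0.775000, 1.965750) = -2.794712
  u ← 2.400000 + 0.25·(-2.794712) = 1.701322
t=-0.650000, u=1.701322:
  k1 = f(-0.650000, 1.701322) = -2.446578
  k2 = f(-0.525000, 1.395500) = -2.017724
  u ← 1.701322 + 0.25·(-2.017724) = 1.196891
t=-0.400000, u=1.196891:
  k1 = f(-0.400000, 1.196891) = -1.797937
  k2 = f(-0.275000, 0.972149) = -1.527190
  u ← 1.196891 + 0.25·(-1.527190) = 0.815093
u(-0.15) ≈ 0.8151

0.8151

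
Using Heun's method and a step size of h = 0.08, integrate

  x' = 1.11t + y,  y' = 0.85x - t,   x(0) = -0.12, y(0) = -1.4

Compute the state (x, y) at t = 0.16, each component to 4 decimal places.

-0.3322, -1.4439

Heun on (x,y): k1 = f(t_n, state_n); k2 = f(t_n + h, state_n + h·k1); state_{n+1} = state_n + (h/2)·(k1 + k2).
0.000000: (-0.120000, -1.400000)
  k1 = (-1.400000, -0.102000)
  predictor → (-0.232000, -1.408160)
  k2 = (-1.319360, -0.277200)
  → (-0.228774, -1.415168)
0.080000: (-0.228774, -1.415168)
  k1 = (-1.326368, -0.274458)
  predictor → (-0.334884, -1.437125)
  k2 = (-1.259525, -0.444651)
  → (-0.332210, -1.443932)
(x(0.16), y(0.16)) ≈ (-0.3322, -1.4439)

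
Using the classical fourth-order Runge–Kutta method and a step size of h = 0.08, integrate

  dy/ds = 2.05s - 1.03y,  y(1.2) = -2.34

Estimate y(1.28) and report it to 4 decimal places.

-1.9596

RK4: k1 = f(s_n, y_n); k2 = f(s_n + h/2, y_n + (h/2)·k1); k3 = f(s_n + h/2, y_n + (h/2)·k2); k4 = f(s_n + h, y_n + h·k3); y_{n+1} = y_n + (h/6)·(k1 + 2k2 + 2k3 + k4).
s=1.200000, y=-2.340000:
  k1 = f(1.200000, -2.340000) = 4.870200
  k2 = f(1.240000, -2.145192) = 4.751548
  k3 = f(1.240000, -2.149938) = 4.756436
  k4 = f(1.280000, -1.959485) = 4.642270
  y ← -2.340000 + (0.08/6)·(k1 + 2k2 + 2k3 + k4) = -1.959621
y(1.28) ≈ -1.9596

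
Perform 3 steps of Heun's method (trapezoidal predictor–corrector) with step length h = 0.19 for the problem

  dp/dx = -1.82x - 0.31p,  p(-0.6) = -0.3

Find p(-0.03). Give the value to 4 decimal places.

Heun: k1 = f(x_n, p_n); k2 = f(x_n + h, p_n + h·k1); p_{n+1} = p_n + (h/2)·(k1 + k2).
x=-0.600000, p=-0.300000:
  k1 = f(-0.600000, -0.300000) = 1.185000
  k2 = f(-0.410000, -0.074850) = 0.769404
  p ← -0.300000 + (0.19/2)·(1.185000 + 0.769404) = -0.114332
x=-0.410000, p=-0.114332:
  k1 = f(-0.410000, -0.114332) = 0.781643
  k2 = f(-0.220000, 0.034180) = 0.389804
  p ← -0.114332 + (0.19/2)·(0.781643 + 0.389804) = -0.003044
x=-0.220000, p=-0.003044:
  k1 = f(-0.220000, -0.003044) = 0.401344
  k2 = f(-0.030000, 0.073211) = 0.031905
  p ← -0.003044 + (0.19/2)·(0.401344 + 0.031905) = 0.038114
p(-0.03) ≈ 0.0381

0.0381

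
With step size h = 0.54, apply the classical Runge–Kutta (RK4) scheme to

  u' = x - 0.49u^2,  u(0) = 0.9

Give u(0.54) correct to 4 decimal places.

RK4: k1 = f(x_n, u_n); k2 = f(x_n + h/2, u_n + (h/2)·k1); k3 = f(x_n + h/2, u_n + (h/2)·k2); k4 = f(x_n + h, u_n + h·k3); u_{n+1} = u_n + (h/6)·(k1 + 2k2 + 2k3 + k4).
x=0.000000, u=0.900000:
  k1 = f(0.000000, 0.900000) = -0.396900
  k2 = f(0.270000, 0.792837) = -0.038009
  k3 = f(0.270000, 0.889737) = -0.117900
  k4 = f(0.540000, 0.836334) = 0.197267
  u ← 0.900000 + (0.54/6)·(k1 + 2k2 + 2k3 + k4) = 0.853969
u(0.54) ≈ 0.8540

0.8540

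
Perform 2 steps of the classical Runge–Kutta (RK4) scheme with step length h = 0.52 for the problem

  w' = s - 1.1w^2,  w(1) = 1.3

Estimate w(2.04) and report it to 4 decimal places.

1.2652

RK4: k1 = f(s_n, w_n); k2 = f(s_n + h/2, w_n + (h/2)·k1); k3 = f(s_n + h/2, w_n + (h/2)·k2); k4 = f(s_n + h, w_n + h·k3); w_{n+1} = w_n + (h/6)·(k1 + 2k2 + 2k3 + k4).
s=1.000000, w=1.300000:
  k1 = f(1.000000, 1.300000) = -0.859000
  k2 = f(1.260000, 1.076660) = -0.015116
  k3 = f(1.260000, 1.296070) = -0.587776
  k4 = f(1.520000, 0.994356) = 0.432381
  w ← 1.300000 + (0.52/6)·(k1 + 2k2 + 2k3 + k4) = 1.158525
s=1.520000, w=1.158525:
  k1 = f(1.520000, 1.158525) = 0.043602
  k2 = f(1.780000, 1.169861) = 0.274567
  k3 = f(1.780000, 1.229912) = 0.116047
  k4 = f(2.040000, 1.218870) = 0.405793
  w ← 1.158525 + (0.52/6)·(k1 + 2k2 + 2k3 + k4) = 1.265179
w(2.04) ≈ 1.2652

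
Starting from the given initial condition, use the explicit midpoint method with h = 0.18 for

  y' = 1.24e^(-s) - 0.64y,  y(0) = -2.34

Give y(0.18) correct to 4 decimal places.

-1.8948

Midpoint: k1 = f(s_n, y_n); k2 = f(s_n + h/2, y_n + (h/2)·k1); y_{n+1} = y_n + h·k2.
s=0.000000, y=-2.340000:
  k1 = f(0.000000, -2.340000) = 2.737600
  k2 = f(0.090000, -2.093616) = 2.473189
  y ← -2.340000 + 0.18·2.473189 = -1.894826
y(0.18) ≈ -1.8948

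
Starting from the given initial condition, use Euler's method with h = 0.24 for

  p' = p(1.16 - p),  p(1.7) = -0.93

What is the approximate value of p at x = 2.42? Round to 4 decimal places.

-4.0992

Euler: p_{n+1} = p_n + h·f(x_n, p_n).
x=1.700000, p=-0.930000: f=-1.943700 → p ← -0.930000 + 0.24·(-1.943700) = -1.396488
x=1.940000, p=-1.396488: f=-3.570105 → p ← -1.396488 + 0.24·(-3.570105) = -2.253313
x=2.180000, p=-2.253313: f=-7.691263 → p ← -2.253313 + 0.24·(-7.691263) = -4.099216
p(2.42) ≈ -4.0992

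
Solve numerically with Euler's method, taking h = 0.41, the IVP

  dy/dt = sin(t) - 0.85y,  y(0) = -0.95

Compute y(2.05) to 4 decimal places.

0.7217

Euler: y_{n+1} = y_n + h·f(t_n, y_n).
t=0.000000, y=-0.950000: f=0.807500 → y ← -0.950000 + 0.41·0.807500 = -0.618925
t=0.410000, y=-0.618925: f=0.924696 → y ← -0.618925 + 0.41·0.924696 = -0.239800
t=0.820000, y=-0.239800: f=0.934976 → y ← -0.239800 + 0.41·0.934976 = 0.143540
t=1.230000, y=0.143540: f=0.820480 → y ← 0.143540 + 0.41·0.820480 = 0.479937
t=1.640000, y=0.479937: f=0.589660 → y ← 0.479937 + 0.41·0.589660 = 0.721697
y(2.05) ≈ 0.7217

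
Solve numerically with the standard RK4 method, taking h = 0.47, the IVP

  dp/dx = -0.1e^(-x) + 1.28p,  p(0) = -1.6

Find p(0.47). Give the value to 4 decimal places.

RK4: k1 = f(x_n, p_n); k2 = f(x_n + h/2, p_n + (h/2)·k1); k3 = f(x_n + h/2, p_n + (h/2)·k2); k4 = f(x_n + h, p_n + h·k3); p_{n+1} = p_n + (h/6)·(k1 + 2k2 + 2k3 + k4).
x=0.000000, p=-1.600000:
  k1 = f(0.000000, -1.600000) = -2.148000
  k2 = f(0.235000, -2.104780) = -2.773175
  k3 = f(0.235000, -2.251696) = -2.961228
  k4 = f(0.470000, -2.991777) = -3.891975
  p ← -1.600000 + (0.47/6)·(k1 + 2k2 + 2k3 + k4) = -2.971521
p(0.47) ≈ -2.9715

-2.9715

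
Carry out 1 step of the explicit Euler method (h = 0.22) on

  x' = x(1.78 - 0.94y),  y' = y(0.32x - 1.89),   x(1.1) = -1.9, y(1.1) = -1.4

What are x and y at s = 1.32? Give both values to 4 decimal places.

Euler on (x,y): x_{n+1} = x_n + h·x', y_{n+1} = y_n + h·y'.
1.100000: (-1.900000, -1.400000); f=(-5.882400, 3.497200) → (-3.194128, -0.630616)
(x(1.32), y(1.32)) ≈ (-3.1941, -0.6306)

-3.1941, -0.6306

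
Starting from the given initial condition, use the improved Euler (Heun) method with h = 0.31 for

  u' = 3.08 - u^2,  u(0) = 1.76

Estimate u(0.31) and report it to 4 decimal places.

1.7575

Heun: k1 = f(s_n, u_n); k2 = f(s_n + h, u_n + h·k1); u_{n+1} = u_n + (h/2)·(k1 + k2).
s=0.000000, u=1.760000:
  k1 = f(0.000000, 1.760000) = -0.017600
  k2 = f(0.310000, 1.754544) = 0.001575
  u ← 1.760000 + (0.31/2)·(-0.017600 + 0.001575) = 1.757516
u(0.31) ≈ 1.7575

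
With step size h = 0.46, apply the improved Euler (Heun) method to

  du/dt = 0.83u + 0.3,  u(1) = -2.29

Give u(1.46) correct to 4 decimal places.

Heun: k1 = f(t_n, u_n); k2 = f(t_n + h, u_n + h·k1); u_{n+1} = u_n + (h/2)·(k1 + k2).
t=1.000000, u=-2.290000:
  k1 = f(1.000000, -2.290000) = -1.600700
  k2 = f(1.460000, -3.026322) = -2.211847
  u ← -2.290000 + (0.46/2)·(-1.600700 + (-2.211847)) = -3.166886
u(1.46) ≈ -3.1669

-3.1669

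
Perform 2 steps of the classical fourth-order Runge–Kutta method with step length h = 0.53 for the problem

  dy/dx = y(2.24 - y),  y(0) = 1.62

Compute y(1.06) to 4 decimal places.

2.1593

RK4: k1 = f(x_n, y_n); k2 = f(x_n + h/2, y_n + (h/2)·k1); k3 = f(x_n + h/2, y_n + (h/2)·k2); k4 = f(x_n + h, y_n + h·k3); y_{n+1} = y_n + (h/6)·(k1 + 2k2 + 2k3 + k4).
x=0.000000, y=1.620000:
  k1 = f(0.000000, 1.620000) = 1.004400
  k2 = f(0.265000, 1.886166) = 0.667390
  k3 = f(0.265000, 1.796858) = 0.796263
  k4 = f(0.530000, 2.042019) = 0.404280
  y ← 1.620000 + (0.53/6)·(k1 + 2k2 + 2k3 + k4) = 2.003012
x=0.530000, y=2.003012:
  k1 = f(0.530000, 2.003012) = 0.474690
  k2 = f(0.795000, 2.128805) = 0.236713
  k3 = f(0.795000, 2.065741) = 0.359974
  k4 = f(1.060000, 2.193798) = 0.101357
  y ← 2.003012 + (0.53/6)·(k1 + 2k2 + 2k3 + k4) = 2.159311
y(1.06) ≈ 2.1593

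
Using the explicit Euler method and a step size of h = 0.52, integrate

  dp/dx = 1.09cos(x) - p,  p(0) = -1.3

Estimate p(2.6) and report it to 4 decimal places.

Euler: p_{n+1} = p_n + h·f(x_n, p_n).
x=0.000000, p=-1.300000: f=2.390000 → p ← -1.300000 + 0.52·2.390000 = -0.057200
x=0.520000, p=-0.057200: f=1.003123 → p ← -0.057200 + 0.52·1.003123 = 0.464424
x=1.040000, p=0.464424: f=0.087356 → p ← 0.464424 + 0.52·0.087356 = 0.509849
x=1.560000, p=0.509849: f=-0.498081 → p ← 0.509849 + 0.52·(-0.498081) = 0.250847
x=2.080000, p=0.250847: f=-0.782202 → p ← 0.250847 + 0.52·(-0.782202) = -0.155898
p(2.6) ≈ -0.1559

-0.1559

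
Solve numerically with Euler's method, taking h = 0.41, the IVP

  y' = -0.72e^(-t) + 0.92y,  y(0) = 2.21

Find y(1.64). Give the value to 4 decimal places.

Euler: y_{n+1} = y_n + h·f(t_n, y_n).
t=0.000000, y=2.210000: f=1.313200 → y ← 2.210000 + 0.41·1.313200 = 2.748412
t=0.410000, y=2.748412: f=2.050711 → y ← 2.748412 + 0.41·2.050711 = 3.589203
t=0.820000, y=3.589203: f=2.984956 → y ← 3.589203 + 0.41·2.984956 = 4.813036
t=1.230000, y=4.813036: f=4.217542 → y ← 4.813036 + 0.41·4.217542 = 6.542228
y(1.64) ≈ 6.5422

6.5422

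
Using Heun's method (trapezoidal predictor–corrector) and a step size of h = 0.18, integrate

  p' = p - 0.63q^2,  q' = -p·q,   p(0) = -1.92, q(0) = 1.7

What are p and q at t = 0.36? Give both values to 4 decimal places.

-4.5778, 4.5324

Heun on (p,q): k1 = f(t_n, state_n); k2 = f(t_n + h, state_n + h·k1); state_{n+1} = state_n + (h/2)·(k1 + k2).
0.000000: (-1.920000, 1.700000)
  k1 = (-3.740700, 3.264000)
  predictor → (-2.593326, 2.287520)
  k2 = (-5.889957, 5.932285)
  → (-2.786759, 2.527666)
0.180000: (-2.786759, 2.527666)
  k1 = (-6.811888, 7.043995)
  predictor → (-4.012899, 3.795585)
  k2 = (-13.088971, 15.231299)
  → (-4.577836, 4.532442)
(p(0.36), q(0.36)) ≈ (-4.5778, 4.5324)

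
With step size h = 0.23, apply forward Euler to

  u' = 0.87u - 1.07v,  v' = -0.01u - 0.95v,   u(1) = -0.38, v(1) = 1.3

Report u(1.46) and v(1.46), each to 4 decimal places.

-1.1815, 0.7964

Euler on (u,v): u_{n+1} = u_n + h·u', v_{n+1} = v_n + h·v'.
1.000000: (-0.380000, 1.300000); f=(-1.721600, -1.231200) → (-0.775968, 1.016824)
1.230000: (-0.775968, 1.016824); f=(-1.763094, -0.958223) → (-1.181480, 0.796433)
(u(1.46), v(1.46)) ≈ (-1.1815, 0.7964)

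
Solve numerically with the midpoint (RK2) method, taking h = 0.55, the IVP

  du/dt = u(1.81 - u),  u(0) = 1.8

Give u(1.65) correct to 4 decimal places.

Midpoint: k1 = f(t_n, u_n); k2 = f(t_n + h/2, u_n + (h/2)·k1); u_{n+1} = u_n + h·k2.
t=0.000000, u=1.800000:
  k1 = f(0.000000, 1.800000) = 0.018000
  k2 = f(0.275000, 1.804950) = 0.009115
  u ← 1.800000 + 0.55·0.009115 = 1.805013
t=0.550000, u=1.805013:
  k1 = f(0.550000, 1.805013) = 0.009001
  k2 = f(0.825000, 1.807489) = 0.004539
  u ← 1.805013 + 0.55·0.004539 = 1.807510
t=1.100000, u=1.807510:
  k1 = f(1.100000, 1.807510) = 0.004501
  k2 = f(1.375000, 1.808748) = 0.002265
  u ← 1.807510 + 0.55·0.002265 = 1.808756
u(1.65) ≈ 1.8088

1.8088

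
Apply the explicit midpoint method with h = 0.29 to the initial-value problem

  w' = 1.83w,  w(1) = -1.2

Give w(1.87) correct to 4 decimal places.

-5.6042

Midpoint: k1 = f(t_n, w_n); k2 = f(t_n + h/2, w_n + (h/2)·k1); w_{n+1} = w_n + h·k2.
t=1.000000, w=-1.200000:
  k1 = f(1.000000, -1.200000) = -2.196000
  k2 = f(1.145000, -1.518420) = -2.778709
  w ← -1.200000 + 0.29·(-2.778709) = -2.005825
t=1.290000, w=-2.005825:
  k1 = f(1.290000, -2.005825) = -3.670661
  k2 = f(1.435000, -2.538071) = -4.644670
  w ← -2.005825 + 0.29·(-4.644670) = -3.352780
t=1.580000, w=-3.352780:
  k1 = f(1.580000, -3.352780) = -6.135587
  k2 = f(1.725000, -4.242440) = -7.763665
  w ← -3.352780 + 0.29·(-7.763665) = -5.604243
w(1.87) ≈ -5.6042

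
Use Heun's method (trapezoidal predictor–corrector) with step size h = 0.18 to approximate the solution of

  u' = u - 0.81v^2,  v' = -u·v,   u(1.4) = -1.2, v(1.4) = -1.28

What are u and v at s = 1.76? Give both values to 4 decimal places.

-2.6746, -2.3921

Heun on (u,v): k1 = f(s_n, state_n); k2 = f(s_n + h, state_n + h·k1); state_{n+1} = state_n + (h/2)·(k1 + k2).
1.400000: (-1.200000, -1.280000)
  k1 = (-2.527104, -1.536000)
  predictor → (-1.654879, -1.556480)
  k2 = (-3.617209, -2.575786)
  → (-1.752988, -1.650061)
1.580000: (-1.752988, -1.650061)
  k1 = (-3.958375, -2.892537)
  predictor → (-2.465496, -2.170717)
  k2 = (-6.282227, -5.351894)
  → (-2.674642, -2.392060)
(u(1.76), v(1.76)) ≈ (-2.6746, -2.3921)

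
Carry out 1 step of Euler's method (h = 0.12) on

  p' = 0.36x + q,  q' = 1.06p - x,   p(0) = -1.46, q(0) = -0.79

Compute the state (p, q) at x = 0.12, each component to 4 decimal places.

Euler on (p,q): p_{n+1} = p_n + h·p', q_{n+1} = q_n + h·q'.
0.000000: (-1.460000, -0.790000); f=(-0.790000, -1.547600) → (-1.554800, -0.975712)
(p(0.12), q(0.12)) ≈ (-1.5548, -0.9757)

-1.5548, -0.9757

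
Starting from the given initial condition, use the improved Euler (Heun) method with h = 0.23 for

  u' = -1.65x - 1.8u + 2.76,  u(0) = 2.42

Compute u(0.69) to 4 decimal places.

Heun: k1 = f(x_n, u_n); k2 = f(x_n + h, u_n + h·k1); u_{n+1} = u_n + (h/2)·(k1 + k2).
x=0.000000, u=2.420000:
  k1 = f(0.000000, 2.420000) = -1.596000
  k2 = f(0.230000, 2.052920) = -1.314756
  u ← 2.420000 + (0.23/2)·(-1.596000 + (-1.314756)) = 2.085263
x=0.230000, u=2.085263:
  k1 = f(0.230000, 2.085263) = -1.372974
  k2 = f(0.460000, 1.769479) = -1.184062
  u ← 2.085263 + (0.23/2)·(-1.372974 + (-1.184062)) = 1.791204
x=0.460000, u=1.791204:
  k1 = f(0.460000, 1.791204) = -1.223167
  k2 = f(0.690000, 1.509875) = -1.096276
  u ← 1.791204 + (0.23/2)·(-1.223167 + (-1.096276)) = 1.524468
u(0.69) ≈ 1.5245

1.5245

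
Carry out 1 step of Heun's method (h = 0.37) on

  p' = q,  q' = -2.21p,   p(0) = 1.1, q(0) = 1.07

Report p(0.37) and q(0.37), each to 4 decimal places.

Heun on (p,q): k1 = f(t_n, state_n); k2 = f(t_n + h, state_n + h·k1); state_{n+1} = state_n + (h/2)·(k1 + k2).
0.000000: (1.100000, 1.070000)
  k1 = (1.070000, -2.431000)
  predictor → (1.495900, 0.170530)
  k2 = (0.170530, -3.305939)
  → (1.329498, 0.008666)
(p(0.37), q(0.37)) ≈ (1.3295, 0.0087)

1.3295, 0.0087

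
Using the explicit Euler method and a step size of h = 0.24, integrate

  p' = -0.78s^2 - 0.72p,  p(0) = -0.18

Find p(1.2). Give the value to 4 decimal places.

-0.3581

Euler: p_{n+1} = p_n + h·f(s_n, p_n).
s=0.000000, p=-0.180000: f=0.129600 → p ← -0.180000 + 0.24·0.129600 = -0.148896
s=0.240000, p=-0.148896: f=0.062277 → p ← -0.148896 + 0.24·0.062277 = -0.133949
s=0.480000, p=-0.133949: f=-0.083268 → p ← -0.133949 + 0.24·(-0.083268) = -0.153934
s=0.720000, p=-0.153934: f=-0.293520 → p ← -0.153934 + 0.24·(-0.293520) = -0.224379
s=0.960000, p=-0.224379: f=-0.557295 → p ← -0.224379 + 0.24·(-0.557295) = -0.358129
p(1.2) ≈ -0.3581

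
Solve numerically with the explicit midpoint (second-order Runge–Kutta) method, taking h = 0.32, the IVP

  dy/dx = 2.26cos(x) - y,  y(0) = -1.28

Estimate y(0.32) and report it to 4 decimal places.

-0.3377

Midpoint: k1 = f(x_n, y_n); k2 = f(x_n + h/2, y_n + (h/2)·k1); y_{n+1} = y_n + h·k2.
x=0.000000, y=-1.280000:
  k1 = f(0.000000, -1.280000) = 3.540000
  k2 = f(0.160000, -0.713600) = 2.944734
  y ← -1.280000 + 0.32·2.944734 = -0.337685
y(0.32) ≈ -0.3377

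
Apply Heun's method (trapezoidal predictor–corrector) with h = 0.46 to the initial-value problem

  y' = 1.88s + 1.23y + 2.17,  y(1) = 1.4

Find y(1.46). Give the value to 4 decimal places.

Heun: k1 = f(s_n, y_n); k2 = f(s_n + h, y_n + h·k1); y_{n+1} = y_n + (h/2)·(k1 + k2).
s=1.000000, y=1.400000:
  k1 = f(1.000000, 1.400000) = 5.772000
  k2 = f(1.460000, 4.055120) = 9.902598
  y ← 1.400000 + (0.46/2)·(5.772000 + 9.902598) = 5.005157
y(1.46) ≈ 5.0052

5.0052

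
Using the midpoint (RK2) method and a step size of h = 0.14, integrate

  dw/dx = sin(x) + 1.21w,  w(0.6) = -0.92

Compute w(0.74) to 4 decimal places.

-0.9954

Midpoint: k1 = f(x_n, w_n); k2 = f(x_n + h/2, w_n + (h/2)·k1); w_{n+1} = w_n + h·k2.
x=0.600000, w=-0.920000:
  k1 = f(0.600000, -0.920000) = -0.548558
  k2 = f(0.670000, -0.958399) = -0.538677
  w ← -0.920000 + 0.14·(-0.538677) = -0.995415
w(0.74) ≈ -0.9954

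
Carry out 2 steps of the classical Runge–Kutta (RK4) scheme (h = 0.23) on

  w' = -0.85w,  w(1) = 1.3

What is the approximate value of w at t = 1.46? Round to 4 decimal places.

0.8793

RK4: k1 = f(t_n, w_n); k2 = f(t_n + h/2, w_n + (h/2)·k1); k3 = f(t_n + h/2, w_n + (h/2)·k2); k4 = f(t_n + h, w_n + h·k3); w_{n+1} = w_n + (h/6)·(k1 + 2k2 + 2k3 + k4).
t=1.000000, w=1.300000:
  k1 = f(1.000000, 1.300000) = -1.105000
  k2 = f(1.115000, 1.172925) = -0.996986
  k3 = f(1.115000, 1.185347) = -1.007545
  k4 = f(1.230000, 1.068265) = -0.908025
  w ← 1.300000 + (0.23/6)·(k1 + 2k2 + 2k3 + k4) = 1.069153
t=1.230000, w=1.069153:
  k1 = f(1.230000, 1.069153) = -0.908780
  k2 = f(1.345000, 0.964644) = -0.819947
  k3 = f(1.345000, 0.974859) = -0.828631
  k4 = f(1.460000, 0.878568) = -0.746783
  w ← 1.069153 + (0.23/6)·(k1 + 2k2 + 2k3 + k4) = 0.879299
w(1.46) ≈ 0.8793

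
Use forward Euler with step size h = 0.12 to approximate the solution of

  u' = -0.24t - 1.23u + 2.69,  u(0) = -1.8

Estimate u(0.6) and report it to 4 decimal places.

Euler: u_{n+1} = u_n + h·f(t_n, u_n).
t=0.000000, u=-1.800000: f=4.904000 → u ← -1.800000 + 0.12·4.904000 = -1.211520
t=0.120000, u=-1.211520: f=4.151370 → u ← -1.211520 + 0.12·4.151370 = -0.713356
t=0.240000, u=-0.713356: f=3.509827 → u ← -0.713356 + 0.12·3.509827 = -0.292176
t=0.360000, u=-0.292176: f=2.962977 → u ← -0.292176 + 0.12·2.962977 = 0.063381
t=0.480000, u=0.063381: f=2.496842 → u ← 0.063381 + 0.12·2.496842 = 0.363002
u(0.6) ≈ 0.3630

0.3630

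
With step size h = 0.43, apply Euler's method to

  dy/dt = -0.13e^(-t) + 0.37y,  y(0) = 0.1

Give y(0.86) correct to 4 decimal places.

Euler: y_{n+1} = y_n + h·f(t_n, y_n).
t=0.000000, y=0.100000: f=-0.093000 → y ← 0.100000 + 0.43·(-0.093000) = 0.060010
t=0.430000, y=0.060010: f=-0.062362 → y ← 0.060010 + 0.43·(-0.062362) = 0.033194
y(0.86) ≈ 0.0332

0.0332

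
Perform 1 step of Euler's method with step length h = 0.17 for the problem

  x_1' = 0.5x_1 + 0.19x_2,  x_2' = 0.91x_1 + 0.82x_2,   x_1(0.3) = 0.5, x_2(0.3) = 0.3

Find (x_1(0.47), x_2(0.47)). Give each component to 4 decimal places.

Euler on (x_1,x_2): x_1_{n+1} = x_1_n + h·x_1', x_2_{n+1} = x_2_n + h·x_2'.
0.300000: (0.500000, 0.300000); f=(0.307000, 0.701000) → (0.552190, 0.419170)
(x_1(0.47), x_2(0.47)) ≈ (0.5522, 0.4192)

0.5522, 0.4192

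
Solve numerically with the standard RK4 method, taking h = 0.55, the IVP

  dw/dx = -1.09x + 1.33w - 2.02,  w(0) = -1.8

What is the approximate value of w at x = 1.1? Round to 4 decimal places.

RK4: k1 = f(x_n, w_n); k2 = f(x_n + h/2, w_n + (h/2)·k1); k3 = f(x_n + h/2, w_n + (h/2)·k2); k4 = f(x_n + h, w_n + h·k3); w_{n+1} = w_n + (h/6)·(k1 + 2k2 + 2k3 + k4).
x=0.000000, w=-1.800000:
  k1 = f(0.000000, -1.800000) = -4.414000
  k2 = f(0.275000, -3.013850) = -6.328171
  k3 = f(0.275000, -3.540247) = -7.028278
  k4 = f(0.550000, -5.665553) = -10.154686
  w ← -1.800000 + (0.55/6)·(k1 + 2k2 + 2k3 + k4) = -5.584145
x=0.550000, w=-5.584145:
  k1 = f(0.550000, -5.584145) = -10.046413
  k2 = f(0.825000, -8.346909) = -14.020639
  k3 = f(0.825000, -9.439821) = -15.474212
  k4 = f(1.100000, -14.094962) = -21.965299
  w ← -5.584145 + (0.55/6)·(k1 + 2k2 + 2k3 + k4) = -13.925941
w(1.1) ≈ -13.9259

-13.9259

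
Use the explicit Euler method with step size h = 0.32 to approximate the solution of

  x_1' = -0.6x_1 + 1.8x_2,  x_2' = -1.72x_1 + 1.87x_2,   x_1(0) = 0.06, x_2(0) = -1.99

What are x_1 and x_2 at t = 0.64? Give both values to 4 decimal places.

-2.7382, -4.5328

Euler on (x_1,x_2): x_1_{n+1} = x_1_n + h·x_1', x_2_{n+1} = x_2_n + h·x_2'.
0.000000: (0.060000, -1.990000); f=(-3.618000, -3.824500) → (-1.097760, -3.213840)
0.320000: (-1.097760, -3.213840); f=(-5.126256, -4.121734) → (-2.738162, -4.532795)
(x_1(0.64), x_2(0.64)) ≈ (-2.7382, -4.5328)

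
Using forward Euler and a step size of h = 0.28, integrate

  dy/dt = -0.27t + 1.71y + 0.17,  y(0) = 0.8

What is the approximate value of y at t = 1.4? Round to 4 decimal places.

5.9217

Euler: y_{n+1} = y_n + h·f(t_n, y_n).
t=0.000000, y=0.800000: f=1.538000 → y ← 0.800000 + 0.28·1.538000 = 1.230640
t=0.280000, y=1.230640: f=2.198794 → y ← 1.230640 + 0.28·2.198794 = 1.846302
t=0.560000, y=1.846302: f=3.175977 → y ← 1.846302 + 0.28·3.175977 = 2.735576
t=0.840000, y=2.735576: f=4.621035 → y ← 2.735576 + 0.28·4.621035 = 4.029466
t=1.120000, y=4.029466: f=6.757987 → y ← 4.029466 + 0.28·6.757987 = 5.921702
y(1.4) ≈ 5.9217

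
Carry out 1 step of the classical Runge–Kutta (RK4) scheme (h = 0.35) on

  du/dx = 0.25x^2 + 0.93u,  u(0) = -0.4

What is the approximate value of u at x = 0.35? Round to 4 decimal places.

-0.5500

RK4: k1 = f(x_n, u_n); k2 = f(x_n + h/2, u_n + (h/2)·k1); k3 = f(x_n + h/2, u_n + (h/2)·k2); k4 = f(x_n + h, u_n + h·k3); u_{n+1} = u_n + (h/6)·(k1 + 2k2 + 2k3 + k4).
x=0.000000, u=-0.400000:
  k1 = f(0.000000, -0.400000) = -0.372000
  k2 = f(0.175000, -0.465100) = -0.424887
  k3 = f(0.175000, -0.474355) = -0.433494
  k4 = f(0.350000, -0.551723) = -0.482477
  u ← -0.400000 + (0.35/6)·(k1 + 2k2 + 2k3 + k4) = -0.549989
u(0.35) ≈ -0.5500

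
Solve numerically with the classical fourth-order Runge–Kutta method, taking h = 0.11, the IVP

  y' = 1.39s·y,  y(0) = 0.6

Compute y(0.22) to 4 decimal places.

RK4: k1 = f(s_n, y_n); k2 = f(s_n + h/2, y_n + (h/2)·k1); k3 = f(s_n + h/2, y_n + (h/2)·k2); k4 = f(s_n + h, y_n + h·k3); y_{n+1} = y_n + (h/6)·(k1 + 2k2 + 2k3 + k4).
s=0.000000, y=0.600000:
  k1 = f(0.000000, 0.600000) = 0.000000
  k2 = f(0.055000, 0.600000) = 0.045870
  k3 = f(0.055000, 0.602523) = 0.046063
  k4 = f(0.110000, 0.605067) = 0.092515
  y ← 0.600000 + (0.11/6)·(k1 + 2k2 + 2k3 + k4) = 0.605067
s=0.110000, y=0.605067:
  k1 = f(0.110000, 0.605067) = 0.092515
  k2 = f(0.165000, 0.610155) = 0.139939
  k3 = f(0.165000, 0.612764) = 0.140537
  k4 = f(0.220000, 0.620526) = 0.189757
  y ← 0.605067 + (0.11/6)·(k1 + 2k2 + 2k3 + k4) = 0.620526
y(0.22) ≈ 0.6205

0.6205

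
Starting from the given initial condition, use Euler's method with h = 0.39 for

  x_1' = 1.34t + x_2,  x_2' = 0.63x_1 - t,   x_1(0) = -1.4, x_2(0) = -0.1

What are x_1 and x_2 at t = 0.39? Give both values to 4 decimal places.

Euler on (x_1,x_2): x_1_{n+1} = x_1_n + h·x_1', x_2_{n+1} = x_2_n + h·x_2'.
0.000000: (-1.400000, -0.100000); f=(-0.100000, -0.882000) → (-1.439000, -0.443980)
(x_1(0.39), x_2(0.39)) ≈ (-1.4390, -0.4440)

-1.4390, -0.4440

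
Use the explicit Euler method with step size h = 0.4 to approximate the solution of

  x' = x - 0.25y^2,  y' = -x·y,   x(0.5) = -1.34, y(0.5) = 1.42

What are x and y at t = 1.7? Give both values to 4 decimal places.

Euler on (x,y): x_{n+1} = x_n + h·x', y_{n+1} = y_n + h·y'.
0.500000: (-1.340000, 1.420000); f=(-1.844100, 1.902800) → (-2.077640, 2.181120)
0.900000: (-2.077640, 2.181120); f=(-3.266961, 4.531582) → (-3.384424, 3.993753)
1.300000: (-3.384424, 3.993753); f=(-7.371940, 13.516555) → (-6.333200, 9.400375)
(x(1.7), y(1.7)) ≈ (-6.3332, 9.4004)

-6.3332, 9.4004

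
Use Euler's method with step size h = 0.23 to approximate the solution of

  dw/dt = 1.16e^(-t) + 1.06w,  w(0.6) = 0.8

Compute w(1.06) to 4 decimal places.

1.5361

Euler: w_{n+1} = w_n + h·f(t_n, w_n).
t=0.600000, w=0.800000: f=1.484621 → w ← 0.800000 + 0.23·1.484621 = 1.141463
t=0.830000, w=1.141463: f=1.715768 → w ← 1.141463 + 0.23·1.715768 = 1.536090
w(1.06) ≈ 1.5361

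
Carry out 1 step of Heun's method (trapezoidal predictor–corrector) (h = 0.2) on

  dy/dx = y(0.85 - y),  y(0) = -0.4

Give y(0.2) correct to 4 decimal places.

Heun: k1 = f(x_n, y_n); k2 = f(x_n + h, y_n + h·k1); y_{n+1} = y_n + (h/2)·(k1 + k2).
x=0.000000, y=-0.400000:
  k1 = f(0.000000, -0.400000) = -0.500000
  k2 = f(0.200000, -0.500000) = -0.675000
  y ← -0.400000 + (0.2/2)·(-0.500000 + (-0.675000)) = -0.517500
y(0.2) ≈ -0.5175

-0.5175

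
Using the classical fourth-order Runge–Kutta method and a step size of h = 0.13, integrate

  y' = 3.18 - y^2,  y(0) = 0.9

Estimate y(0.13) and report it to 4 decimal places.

RK4: k1 = f(t_n, y_n); k2 = f(t_n + h/2, y_n + (h/2)·k1); k3 = f(t_n + h/2, y_n + (h/2)·k2); k4 = f(t_n + h, y_n + h·k3); y_{n+1} = y_n + (h/6)·(k1 + 2k2 + 2k3 + k4).
t=0.000000, y=0.900000:
  k1 = f(0.000000, 0.900000) = 2.370000
  k2 = f(0.065000, 1.054050) = 2.068979
  k3 = f(0.065000, 1.034484) = 2.109844
  k4 = f(0.130000, 1.174280) = 1.801067
  y ← 0.900000 + (0.13/6)·(k1 + 2k2 + 2k3 + k4) = 1.171455
y(0.13) ≈ 1.1715

1.1715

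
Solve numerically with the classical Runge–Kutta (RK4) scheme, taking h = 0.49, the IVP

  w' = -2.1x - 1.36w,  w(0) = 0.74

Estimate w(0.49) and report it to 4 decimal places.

RK4: k1 = f(x_n, w_n); k2 = f(x_n + h/2, w_n + (h/2)·k1); k3 = f(x_n + h/2, w_n + (h/2)·k2); k4 = f(x_n + h, w_n + h·k3); w_{n+1} = w_n + (h/6)·(k1 + 2k2 + 2k3 + k4).
x=0.000000, w=0.740000:
  k1 = f(0.000000, 0.740000) = -1.006400
  k2 = f(0.245000, 0.493432) = -1.185568
  k3 = f(0.245000, 0.449536) = -1.125869
  k4 = f(0.490000, 0.188324) = -1.285121
  w ← 0.740000 + (0.49/6)·(k1 + 2k2 + 2k3 + k4) = 0.175325
w(0.49) ≈ 0.1753

0.1753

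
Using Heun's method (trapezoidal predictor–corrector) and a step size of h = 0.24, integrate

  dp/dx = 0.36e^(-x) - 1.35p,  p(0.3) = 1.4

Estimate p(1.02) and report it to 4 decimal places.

Heun: k1 = f(x_n, p_n); k2 = f(x_n + h, p_n + h·k1); p_{n+1} = p_n + (h/2)·(k1 + k2).
x=0.300000, p=1.400000:
  k1 = f(0.300000, 1.400000) = -1.623305
  k2 = f(0.540000, 1.010407) = -1.154260
  p ← 1.400000 + (0.24/2)·(-1.623305 + (-1.154260)) = 1.066692
x=0.540000, p=1.066692:
  k1 = f(0.540000, 1.066692) = -1.230245
  k2 = f(0.780000, 0.771433) = -0.876409
  p ← 1.066692 + (0.24/2)·(-1.230245 + (-0.876409)) = 0.813894
x=0.780000, p=0.813894:
  k1 = f(0.780000, 0.813894) = -0.933730
  k2 = f(1.020000, 0.589798) = -0.666414
  p ← 0.813894 + (0.24/2)·(-0.933730 + (-0.666414)) = 0.621876
p(1.02) ≈ 0.6219

0.6219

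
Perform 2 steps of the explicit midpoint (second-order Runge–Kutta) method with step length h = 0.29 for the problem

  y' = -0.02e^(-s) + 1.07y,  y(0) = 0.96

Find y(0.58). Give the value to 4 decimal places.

1.7591

Midpoint: k1 = f(s_n, y_n); k2 = f(s_n + h/2, y_n + (h/2)·k1); y_{n+1} = y_n + h·k2.
s=0.000000, y=0.960000:
  k1 = f(0.000000, 0.960000) = 1.007200
  k2 = f(0.145000, 1.106044) = 1.166167
  y ← 0.960000 + 0.29·1.166167 = 1.298188
s=0.290000, y=1.298188:
  k1 = f(0.290000, 1.298188) = 1.374096
  k2 = f(0.435000, 1.497432) = 1.589307
  y ← 1.298188 + 0.29·1.589307 = 1.759087
y(0.58) ≈ 1.7591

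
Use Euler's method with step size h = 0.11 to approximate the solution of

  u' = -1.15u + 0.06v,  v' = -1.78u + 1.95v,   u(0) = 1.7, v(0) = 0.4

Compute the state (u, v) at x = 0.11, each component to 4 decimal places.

1.4876, 0.1529

Euler on (u,v): u_{n+1} = u_n + h·u', v_{n+1} = v_n + h·v'.
0.000000: (1.700000, 0.400000); f=(-1.931000, -2.246000) → (1.487590, 0.152940)
(u(0.11), v(0.11)) ≈ (1.4876, 0.1529)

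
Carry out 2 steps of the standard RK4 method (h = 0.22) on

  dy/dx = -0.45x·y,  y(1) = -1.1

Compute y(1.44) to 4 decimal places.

-0.8639

RK4: k1 = f(x_n, y_n); k2 = f(x_n + h/2, y_n + (h/2)·k1); k3 = f(x_n + h/2, y_n + (h/2)·k2); k4 = f(x_n + h, y_n + h·k3); y_{n+1} = y_n + (h/6)·(k1 + 2k2 + 2k3 + k4).
x=1.000000, y=-1.100000:
  k1 = f(1.000000, -1.100000) = 0.495000
  k2 = f(1.110000, -1.045550) = 0.522252
  k3 = f(1.110000, -1.042552) = 0.520755
  k4 = f(1.220000, -0.985434) = 0.541003
  y ← -1.100000 + (0.22/6)·(k1 + 2k2 + 2k3 + k4) = -0.985526
x=1.220000, y=-0.985526:
  k1 = f(1.220000, -0.985526) = 0.541054
  k2 = f(1.330000, -0.926010) = 0.554217
  k3 = f(1.330000, -0.924562) = 0.553350
  k4 = f(1.440000, -0.863789) = 0.559735
  y ← -0.985526 + (0.22/6)·(k1 + 2k2 + 2k3 + k4) = -0.863942
y(1.44) ≈ -0.8639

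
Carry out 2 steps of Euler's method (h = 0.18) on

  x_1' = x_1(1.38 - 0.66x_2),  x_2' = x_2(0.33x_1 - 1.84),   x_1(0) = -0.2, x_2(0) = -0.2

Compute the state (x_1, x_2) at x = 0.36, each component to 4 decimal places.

Euler on (x_1,x_2): x_1_{n+1} = x_1_n + h·x_1', x_2_{n+1} = x_2_n + h·x_2'.
0.000000: (-0.200000, -0.200000); f=(-0.302400, 0.381200) → (-0.254432, -0.131384)
0.180000: (-0.254432, -0.131384); f=(-0.373179, 0.252778) → (-0.321604, -0.085884)
(x_1(0.36), x_2(0.36)) ≈ (-0.3216, -0.0859)

-0.3216, -0.0859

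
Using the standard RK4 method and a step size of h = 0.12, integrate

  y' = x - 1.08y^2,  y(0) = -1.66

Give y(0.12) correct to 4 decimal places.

-2.1063

RK4: k1 = f(x_n, y_n); k2 = f(x_n + h/2, y_n + (h/2)·k1); k3 = f(x_n + h/2, y_n + (h/2)·k2); k4 = f(x_n + h, y_n + h·k3); y_{n+1} = y_n + (h/6)·(k1 + 2k2 + 2k3 + k4).
x=0.000000, y=-1.660000:
  k1 = f(0.000000, -1.660000) = -2.976048
  k2 = f(0.060000, -1.838563) = -3.590739
  k3 = f(0.060000, -1.875444) = -3.738675
  k4 = f(0.120000, -2.108641) = -4.682076
  y ← -1.660000 + (0.12/6)·(k1 + 2k2 + 2k3 + k4) = -2.106339
y(0.12) ≈ -2.1063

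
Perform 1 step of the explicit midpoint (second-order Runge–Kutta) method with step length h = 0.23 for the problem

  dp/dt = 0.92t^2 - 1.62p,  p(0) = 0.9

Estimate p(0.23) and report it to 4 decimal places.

0.6299

Midpoint: k1 = f(t_n, p_n); k2 = f(t_n + h/2, p_n + (h/2)·k1); p_{n+1} = p_n + h·k2.
t=0.000000, p=0.900000:
  k1 = f(0.000000, 0.900000) = -1.458000
  k2 = f(0.115000, 0.732330) = -1.174208
  p ← 0.900000 + 0.23·(-1.174208) = 0.629932
p(0.23) ≈ 0.6299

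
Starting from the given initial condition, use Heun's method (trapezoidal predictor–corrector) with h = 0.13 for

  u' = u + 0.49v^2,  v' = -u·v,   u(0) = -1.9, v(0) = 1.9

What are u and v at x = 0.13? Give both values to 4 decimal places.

Heun on (u,v): k1 = f(x_n, state_n); k2 = f(x_n + h, state_n + h·k1); state_{n+1} = state_n + (h/2)·(k1 + k2).
0.000000: (-1.900000, 1.900000)
  k1 = (-0.131100, 3.610000)
  predictor → (-1.917043, 2.369300)
  k2 = (0.833612, 4.542050)
  → (-1.854337, 2.429883)
(u(0.13), v(0.13)) ≈ (-1.8543, 2.4299)

-1.8543, 2.4299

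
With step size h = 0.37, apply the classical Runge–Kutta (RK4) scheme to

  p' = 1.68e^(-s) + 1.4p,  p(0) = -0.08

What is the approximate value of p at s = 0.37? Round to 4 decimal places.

0.5572

RK4: k1 = f(s_n, p_n); k2 = f(s_n + h/2, p_n + (h/2)·k1); k3 = f(s_n + h/2, p_n + (h/2)·k2); k4 = f(s_n + h, p_n + h·k3); p_{n+1} = p_n + (h/6)·(k1 + 2k2 + 2k3 + k4).
s=0.000000, p=-0.080000:
  k1 = f(0.000000, -0.080000) = 1.568000
  k2 = f(0.185000, 0.210080) = 1.690367
  k3 = f(0.185000, 0.232718) = 1.722060
  k4 = f(0.370000, 0.557162) = 1.940461
  p ← -0.080000 + (0.37/6)·(k1 + 2k2 + 2k3 + k4) = 0.557221
p(0.37) ≈ 0.5572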